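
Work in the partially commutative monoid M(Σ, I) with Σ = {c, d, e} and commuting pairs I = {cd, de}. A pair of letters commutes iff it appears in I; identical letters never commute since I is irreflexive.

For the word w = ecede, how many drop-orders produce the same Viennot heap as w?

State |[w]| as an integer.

5

0(e) covers ∅
1(c) covers 0:e
2(e) covers 1:c
3(d) covers ∅
4(e) covers 2:e
floor of heap: 0:e, 3:d
completions by unplaced set U, small U first (add the entries for U minus each lowest piece of U):
  |U|=1: {3}:1  {4}:1
  |U|=2: {2,4}:1  {3,4}:2
  |U|=3: {1,2,4}:1  {2,3,4}:3
  start at 0(e): 4
  start at 3(d): 1
sum over floor = 5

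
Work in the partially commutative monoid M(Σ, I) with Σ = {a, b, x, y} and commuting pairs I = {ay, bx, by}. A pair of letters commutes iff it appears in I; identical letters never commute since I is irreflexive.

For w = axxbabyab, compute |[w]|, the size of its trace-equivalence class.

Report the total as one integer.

16

drop 0:a onto floor
drop 1:x onto {0:a}
drop 2:x onto {1:x}
drop 3:b onto {0:a}
drop 4:a onto {2:x, 3:b}
drop 5:b onto {4:a}
drop 6:y onto {2:x}
drop 7:a onto {5:b}
drop 8:b onto {7:a}
ground layer = {0:a}
drop-orders for the pieces not yet dropped (sum over which currently-grounded one goes next):
  1 to go: {6} 1  {8} 1
  2 to go: {6,8} 2  {7,8} 1
  3 to go: {5,7,8} 1  {6,7,8} 3
  4 to go: {4,5,7,8} 1  {5,6,7,8} 4
  5 to go: {3,4,5,7,8} 1  {4,5,6,7,8} 5
  6 to go: {2,4,5,6,7,8} 5  {3,4,5,6,7,8} 6
  7 to go: {1,2,4,5,6,7,8} 5  {2,3,4,5,6,7,8} 11
  if 0:a drops first: 16 orders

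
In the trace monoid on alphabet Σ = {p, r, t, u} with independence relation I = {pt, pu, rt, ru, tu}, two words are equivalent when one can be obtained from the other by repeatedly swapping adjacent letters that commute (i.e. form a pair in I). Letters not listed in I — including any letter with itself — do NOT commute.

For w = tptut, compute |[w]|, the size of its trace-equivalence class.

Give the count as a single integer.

drop 0:t onto floor
drop 1:p onto floor
drop 2:t onto {0:t}
drop 3:u onto floor
drop 4:t onto {2:t}
ground layer = {0:t, 1:p, 3:u}
drop-orders for the pieces not yet dropped (sum over which currently-grounded one goes next):
  1 to go: {1} 1  {3} 1  {4} 1
  2 to go: {1,3} 2  {1,4} 2  {2,4} 1  {3,4} 2
  3 to go: {0,2,4} 1  {1,2,4} 3  {1,3,4} 6  {2,3,4} 3
  if 0:t drops first: 12 orders
  if 1:p drops first: 4 orders
  if 3:u drops first: 4 orders
heap linearizations: 20

20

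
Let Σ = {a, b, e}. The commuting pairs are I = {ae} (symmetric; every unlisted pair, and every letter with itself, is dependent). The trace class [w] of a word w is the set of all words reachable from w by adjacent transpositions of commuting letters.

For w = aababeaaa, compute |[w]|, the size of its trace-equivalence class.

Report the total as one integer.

piece 0:a — minimal
piece 1:a rests on {0:a}
piece 2:b rests on {1:a}
piece 3:a rests on {2:b}
piece 4:b rests on {3:a}
piece 5:e rests on {4:b}
piece 6:a rests on {4:b}
piece 7:a rests on {6:a}
piece 8:a rests on {7:a}
minimal pieces: {0:a}
ways to finish when only these pieces remain (= sum over removing one remaining piece with nothing left below it):
  1 left: {5}→1  {8}→1
  2 left: {5,8}→2  {7,8}→1
  3 left: {5,7,8}→3  {6,7,8}→1
  4 left: {5,6,7,8}→4
  5 left: {4,5,6,7,8}→4
  6 left: {3,4,5,6,7,8}→4
  7 left: {2,3,4,5,6,7,8}→4
  placing 0:a first → 4 extensions

4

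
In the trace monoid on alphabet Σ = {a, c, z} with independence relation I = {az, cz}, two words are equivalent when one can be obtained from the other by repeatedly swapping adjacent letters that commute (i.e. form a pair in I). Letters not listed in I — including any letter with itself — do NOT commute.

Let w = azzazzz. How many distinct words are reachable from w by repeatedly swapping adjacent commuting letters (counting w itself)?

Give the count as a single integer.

piece 0:a — minimal
piece 1:z — minimal
piece 2:z rests on {1:z}
piece 3:a rests on {0:a}
piece 4:z rests on {2:z}
piece 5:z rests on {4:z}
piece 6:z rests on {5:z}
minimal pieces: {0:a, 1:z}
ways to finish when only these pieces remain (= sum over removing one remaining piece with nothing left below it):
  1 left: {3}→1  {6}→1
  2 left: {0,3}→1  {3,6}→2  {5,6}→1
  3 left: {0,3,6}→3  {3,5,6}→3  {4,5,6}→1
  4 left: {0,3,5,6}→6  {2,4,5,6}→1  {3,4,5,6}→4
  5 left: {0,3,4,5,6}→10  {1,2,4,5,6}→1  {2,3,4,5,6}→5
  placing 0:a first → 6 extensions
  placing 1:z first → 15 extensions
total linear extensions = 21

21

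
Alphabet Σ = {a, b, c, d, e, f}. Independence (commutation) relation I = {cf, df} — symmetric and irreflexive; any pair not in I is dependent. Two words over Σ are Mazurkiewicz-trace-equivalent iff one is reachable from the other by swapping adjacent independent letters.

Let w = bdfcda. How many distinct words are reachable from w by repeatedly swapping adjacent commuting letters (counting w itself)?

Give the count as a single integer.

#0=b has no predecessor
#1=d depends on [0:b]
#2=f depends on [0:b]
#3=c depends on [1:d]
#4=d depends on [3:c]
#5=a depends on [2:f, 4:d]
sources: [0:b]
N(rest) = Σ N(rest − s) over sources s of rest; N(one piece) = 1:
  size 1 → [5]=1
  size 2 → [2,5]=1  [4,5]=1
  size 3 → [2,4,5]=2  [3,4,5]=1
  size 4 → [1,3,4,5]=1  [2,3,4,5]=3
  first=0(b) contributes 4

4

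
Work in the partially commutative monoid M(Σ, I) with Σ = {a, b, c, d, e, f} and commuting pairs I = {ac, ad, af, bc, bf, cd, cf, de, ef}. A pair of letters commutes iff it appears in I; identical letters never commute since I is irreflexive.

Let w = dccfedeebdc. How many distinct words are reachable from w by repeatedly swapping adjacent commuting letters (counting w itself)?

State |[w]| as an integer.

#0=d has no predecessor
#1=c has no predecessor
#2=c depends on [1:c]
#3=f depends on [0:d]
#4=e depends on [2:c]
#5=d depends on [3:f]
#6=e depends on [4:e]
#7=e depends on [6:e]
#8=b depends on [5:d, 7:e]
#9=d depends on [8:b]
#10=c depends on [7:e]
sources: [0:d, 1:c]
N(rest) = Σ N(rest − s) over sources s of rest; N(one piece) = 1:
  size 1 → [9]=1  [10]=1
  size 2 → [8,9]=1  [9,10]=2
  size 3 → [5,8,9]=1  [8,9,10]=3
  size 4 → [3,5,8,9]=1  [5,8,9,10]=4  [7,8,9,10]=3
  size 5 → [0,3,5,8,9]=1  [3,5,8,9,10]=5  [5,7,8,9,10]=7  [6,7,8,9,10]=3
  size 6 → [0,3,5,8,9,10]=6  [3,5,7,8,9,10]=12  [4,6,7,8,9,10]=3  [5,6,7,8,9,10]=10
  size 7 → [0,3,5,7,8,9,10]=18  [2,4,6,7,8,9,10]=3  [3,5,6,7,8,9,10]=22  [4,5,6,7,8,9,10]=13
  size 8 → [0,3,5,6,7,8,9,10]=40  [1,2,4,6,7,8,9,10]=3  [2,4,5,6,7,8,9,10]=16  [3,4,5,6,7,8,9,10]=35
  size 9 → [0,3,4,5,6,7,8,9,10]=75  [1,2,4,5,6,7,8,9,10]=19  [2,3,4,5,6,7,8,9,10]=51
  first=0(d) contributes 70
  first=1(c) contributes 126
|[w]| = 196

196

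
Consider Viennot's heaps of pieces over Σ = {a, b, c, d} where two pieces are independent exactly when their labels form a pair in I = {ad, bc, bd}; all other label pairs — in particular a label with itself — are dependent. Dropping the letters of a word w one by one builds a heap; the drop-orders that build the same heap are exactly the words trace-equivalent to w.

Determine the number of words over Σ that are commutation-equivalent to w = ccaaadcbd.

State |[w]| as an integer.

drop 0:c onto floor
drop 1:c onto {0:c}
drop 2:a onto {1:c}
drop 3:a onto {2:a}
drop 4:a onto {3:a}
drop 5:d onto {1:c}
drop 6:c onto {4:a, 5:d}
drop 7:b onto {4:a}
drop 8:d onto {6:c}
ground layer = {0:c}
drop-orders for the pieces not yet dropped (sum over which currently-grounded one goes next):
  1 to go: {7} 1  {8} 1
  2 to go: {6,8} 1  {7,8} 2
  3 to go: {5,6,8} 1  {6,7,8} 3
  4 to go: {4,6,7,8} 3  {5,6,7,8} 4
  5 to go: {3,4,6,7,8} 3  {4,5,6,7,8} 7
  6 to go: {2,3,4,6,7,8} 3  {3,4,5,6,7,8} 10
  7 to go: {2,3,4,5,6,7,8} 13
  if 0:c drops first: 13 orders

13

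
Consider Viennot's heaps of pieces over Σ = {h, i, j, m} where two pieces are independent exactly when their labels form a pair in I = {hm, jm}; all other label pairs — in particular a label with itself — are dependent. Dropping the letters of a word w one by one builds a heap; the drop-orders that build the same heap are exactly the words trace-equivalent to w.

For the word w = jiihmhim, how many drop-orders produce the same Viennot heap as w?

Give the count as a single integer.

3

#0=j has no predecessor
#1=i depends on [0:j]
#2=i depends on [1:i]
#3=h depends on [2:i]
#4=m depends on [2:i]
#5=h depends on [3:h]
#6=i depends on [4:m, 5:h]
#7=m depends on [6:i]
sources: [0:j]
N(rest) = Σ N(rest − s) over sources s of rest; N(one piece) = 1:
  size 1 → [7]=1
  size 2 → [6,7]=1
  size 3 → [4,6,7]=1  [5,6,7]=1
  size 4 → [3,5,6,7]=1  [4,5,6,7]=2
  size 5 → [3,4,5,6,7]=3
  size 6 → [2,3,4,5,6,7]=3
  first=0(j) contributes 3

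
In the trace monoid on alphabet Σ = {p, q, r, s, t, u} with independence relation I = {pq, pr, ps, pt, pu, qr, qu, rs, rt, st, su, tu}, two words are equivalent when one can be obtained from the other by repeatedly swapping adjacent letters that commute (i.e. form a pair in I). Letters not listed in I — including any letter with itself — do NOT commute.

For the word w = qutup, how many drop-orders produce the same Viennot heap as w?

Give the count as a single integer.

30

drop 0:q onto floor
drop 1:u onto floor
drop 2:t onto {0:q}
drop 3:u onto {1:u}
drop 4:p onto floor
ground layer = {0:q, 1:u, 4:p}
drop-orders for the pieces not yet dropped (sum over which currently-grounded one goes next):
  1 to go: {2} 1  {3} 1  {4} 1
  2 to go: {0,2} 1  {1,3} 1  {2,3} 2  {2,4} 2  {3,4} 2
  3 to go: {0,2,3} 3  {0,2,4} 3  {1,2,3} 3  {1,3,4} 3  {2,3,4} 6
  if 0:q drops first: 12 orders
  if 1:u drops first: 12 orders
  if 4:p drops first: 6 orders
heap linearizations: 30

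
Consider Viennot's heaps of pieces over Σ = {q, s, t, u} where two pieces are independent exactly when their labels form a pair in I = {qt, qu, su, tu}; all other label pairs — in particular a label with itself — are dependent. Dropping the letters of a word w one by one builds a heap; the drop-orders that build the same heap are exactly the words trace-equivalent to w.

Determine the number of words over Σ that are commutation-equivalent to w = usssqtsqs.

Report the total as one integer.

drop 0:u onto floor
drop 1:s onto floor
drop 2:s onto {1:s}
drop 3:s onto {2:s}
drop 4:q onto {3:s}
drop 5:t onto {3:s}
drop 6:s onto {4:q, 5:t}
drop 7:q onto {6:s}
drop 8:s onto {7:q}
ground layer = {0:u, 1:s}
drop-orders for the pieces not yet dropped (sum over which currently-grounded one goes next):
  1 to go: {0} 1  {8} 1
  2 to go: {0,8} 2  {7,8} 1
  3 to go: {0,7,8} 3  {6,7,8} 1
  4 to go: {0,6,7,8} 4  {4,6,7,8} 1  {5,6,7,8} 1
  5 to go: {0,4,6,7,8} 5  {0,5,6,7,8} 5  {4,5,6,7,8} 2
  6 to go: {0,4,5,6,7,8} 12  {3,4,5,6,7,8} 2
  7 to go: {0,3,4,5,6,7,8} 14  {2,3,4,5,6,7,8} 2
  if 0:u drops first: 2 orders
  if 1:s drops first: 16 orders
heap linearizations: 18

18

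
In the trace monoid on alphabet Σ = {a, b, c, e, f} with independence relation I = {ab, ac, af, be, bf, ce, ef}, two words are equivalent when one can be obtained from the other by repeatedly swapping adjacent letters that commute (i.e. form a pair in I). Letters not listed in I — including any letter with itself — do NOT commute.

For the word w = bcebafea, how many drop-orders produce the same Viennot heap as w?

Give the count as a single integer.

0(b) covers ∅
1(c) covers 0:b
2(e) covers ∅
3(b) covers 1:c
4(a) covers 2:e
5(f) covers 1:c
6(e) covers 4:a
7(a) covers 6:e
floor of heap: 0:b, 2:e
completions by unplaced set U, small U first (add the entries for U minus each lowest piece of U):
  |U|=1: {3}:1  {5}:1  {7}:1
  |U|=2: {3,5}:2  {3,7}:2  {5,7}:2  {6,7}:1
  |U|=3: {1,3,5}:2  {3,5,7}:6  {3,6,7}:3  {4,6,7}:1  {5,6,7}:3
  |U|=4: {0,1,3,5}:2  {1,3,5,7}:8  {2,4,6,7}:1  {3,4,6,7}:4  {3,5,6,7}:12  {4,5,6,7}:4
  |U|=5: {0,1,3,5,7}:10  {1,3,5,6,7}:20  {2,3,4,6,7}:5  {2,4,5,6,7}:5  {3,4,5,6,7}:20
  |U|=6: {0,1,3,5,6,7}:30  {1,3,4,5,6,7}:40  {2,3,4,5,6,7}:30
  start at 0(b): 70
  start at 2(e): 70
sum over floor = 140

140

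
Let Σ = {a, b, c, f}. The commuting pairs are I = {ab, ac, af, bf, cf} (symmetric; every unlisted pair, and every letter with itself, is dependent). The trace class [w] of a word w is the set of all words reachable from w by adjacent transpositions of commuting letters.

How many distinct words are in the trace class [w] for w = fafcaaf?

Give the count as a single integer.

piece 0:f — minimal
piece 1:a — minimal
piece 2:f rests on {0:f}
piece 3:c — minimal
piece 4:a rests on {1:a}
piece 5:a rests on {4:a}
piece 6:f rests on {2:f}
minimal pieces: {0:f, 1:a, 3:c}
ways to finish when only these pieces remain (= sum over removing one remaining piece with nothing left below it):
  1 left: {3}→1  {5}→1  {6}→1
  2 left: {2,6}→1  {3,5}→2  {3,6}→2  {4,5}→1  {5,6}→2
  3 left: {0,2,6}→1  {1,4,5}→1  {2,3,6}→3  {2,5,6}→3  {3,4,5}→3  {3,5,6}→6  {4,5,6}→3
  4 left: {0,2,3,6}→4  {0,2,5,6}→4  {1,3,4,5}→4  {1,4,5,6}→4  {2,3,5,6}→12  {2,4,5,6}→6  {3,4,5,6}→12
  5 left: {0,2,3,5,6}→20  {0,2,4,5,6}→10  {1,2,4,5,6}→10  {1,3,4,5,6}→20  {2,3,4,5,6}→30
  placing 0:f first → 60 extensions
  placing 1:a first → 60 extensions
  placing 3:c first → 20 extensions
total linear extensions = 140

140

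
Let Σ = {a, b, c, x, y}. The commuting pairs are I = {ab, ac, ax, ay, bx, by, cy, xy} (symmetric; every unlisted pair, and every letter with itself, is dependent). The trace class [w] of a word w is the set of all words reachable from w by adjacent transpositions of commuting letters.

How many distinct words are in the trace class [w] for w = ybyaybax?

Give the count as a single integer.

#0=y has no predecessor
#1=b has no predecessor
#2=y depends on [0:y]
#3=a has no predecessor
#4=y depends on [2:y]
#5=b depends on [1:b]
#6=a depends on [3:a]
#7=x has no predecessor
sources: [0:y, 1:b, 3:a, 7:x]
N(rest) = Σ N(rest − s) over sources s of rest; N(one piece) = 1:
  size 1 → [4]=1  [5]=1  [6]=1  [7]=1
  size 2 → [1,5]=1  [2,4]=1  [3,6]=1  [4,5]=2  [4,6]=2  [4,7]=2  [5,6]=2  [5,7]=2  [6,7]=2
  size 3 → [0,2,4]=1  [1,4,5]=3  [1,5,6]=3  [1,5,7]=3  [2,4,5]=3  [2,4,6]=3  [2,4,7]=3  [3,4,6]=3  [3,5,6]=3  [3,6,7]=3  [4,5,6]=6  [4,5,7]=6  [4,6,7]=6  [5,6,7]=6
  size 4 → [0,2,4,5]=4  [0,2,4,6]=4  [0,2,4,7]=4  [1,2,4,5]=6  [1,3,5,6]=6  [1,4,5,6]=12  [1,4,5,7]=12  [1,5,6,7]=12  [2,3,4,6]=6  [2,4,5,6]=12  [2,4,5,7]=12  [2,4,6,7]=12  [3,4,5,6]=12  [3,4,6,7]=12  [3,5,6,7]=12  [4,5,6,7]=24
  size 5 → [0,1,2,4,5]=10  [0,2,3,4,6]=10  [0,2,4,5,6]=20  [0,2,4,5,7]=20  [0,2,4,6,7]=20  [1,2,4,5,6]=30  [1,2,4,5,7]=30  [1,3,4,5,6]=30  [1,3,5,6,7]=30  [1,4,5,6,7]=60  [2,3,4,5,6]=30  [2,3,4,6,7]=30  [2,4,5,6,7]=60  [3,4,5,6,7]=60
  size 6 → [0,1,2,4,5,6]=60  [0,1,2,4,5,7]=60  [0,2,3,4,5,6]=60  [0,2,3,4,6,7]=60  [0,2,4,5,6,7]=120  [1,2,3,4,5,6]=90  [1,2,4,5,6,7]=180  [1,3,4,5,6,7]=180  [2,3,4,5,6,7]=180
  first=0(y) contributes 630
  first=1(b) contributes 420
  first=3(a) contributes 420
  first=7(x) contributes 210
|[w]| = 1680

1680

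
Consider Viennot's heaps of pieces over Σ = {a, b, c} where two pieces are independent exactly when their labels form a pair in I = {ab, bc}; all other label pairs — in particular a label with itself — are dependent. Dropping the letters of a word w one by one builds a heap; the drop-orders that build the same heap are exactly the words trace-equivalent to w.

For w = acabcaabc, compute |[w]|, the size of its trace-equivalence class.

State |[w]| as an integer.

drop 0:a onto floor
drop 1:c onto {0:a}
drop 2:a onto {1:c}
drop 3:b onto floor
drop 4:c onto {2:a}
drop 5:a onto {4:c}
drop 6:a onto {5:a}
drop 7:b onto {3:b}
drop 8:c onto {6:a}
ground layer = {0:a, 3:b}
drop-orders for the pieces not yet dropped (sum over which currently-grounded one goes next):
  1 to go: {7} 1  {8} 1
  2 to go: {3,7} 1  {6,8} 1  {7,8} 2
  3 to go: {3,7,8} 3  {5,6,8} 1  {6,7,8} 3
  4 to go: {3,6,7,8} 6  {4,5,6,8} 1  {5,6,7,8} 4
  5 to go: {2,4,5,6,8} 1  {3,5,6,7,8} 10  {4,5,6,7,8} 5
  6 to go: {1,2,4,5,6,8} 1  {2,4,5,6,7,8} 6  {3,4,5,6,7,8} 15
  7 to go: {0,1,2,4,5,6,8} 1  {1,2,4,5,6,7,8} 7  {2,3,4,5,6,7,8} 21
  if 0:a drops first: 28 orders
  if 3:b drops first: 8 orders
heap linearizations: 36

36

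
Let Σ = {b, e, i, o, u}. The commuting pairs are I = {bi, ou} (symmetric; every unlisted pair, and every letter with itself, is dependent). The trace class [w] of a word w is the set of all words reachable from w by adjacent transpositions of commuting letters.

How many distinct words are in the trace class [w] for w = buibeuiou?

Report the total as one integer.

4

0(b) covers ∅
1(u) covers 0:b
2(i) covers 1:u
3(b) covers 1:u
4(e) covers 2:i, 3:b
5(u) covers 4:e
6(i) covers 5:u
7(o) covers 6:i
8(u) covers 6:i
floor of heap: 0:b
completions by unplaced set U, small U first (add the entries for U minus each lowest piece of U):
  |U|=1: {7}:1  {8}:1
  |U|=2: {7,8}:2
  |U|=3: {6,7,8}:2
  |U|=4: {5,6,7,8}:2
  |U|=5: {4,5,6,7,8}:2
  |U|=6: {2,4,5,6,7,8}:2  {3,4,5,6,7,8}:2
  |U|=7: {2,3,4,5,6,7,8}:4
  start at 0(b): 4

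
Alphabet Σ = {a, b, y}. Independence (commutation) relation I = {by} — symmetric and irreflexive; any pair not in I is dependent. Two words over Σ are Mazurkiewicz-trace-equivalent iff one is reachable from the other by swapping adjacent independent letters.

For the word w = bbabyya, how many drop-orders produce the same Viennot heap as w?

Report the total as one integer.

0(b) covers ∅
1(b) covers 0:b
2(a) covers 1:b
3(b) covers 2:a
4(y) covers 2:a
5(y) covers 4:y
6(a) covers 3:b, 5:y
floor of heap: 0:b
completions by unplaced set U, small U first (add the entries for U minus each lowest piece of U):
  |U|=1: {6}:1
  |U|=2: {3,6}:1  {5,6}:1
  |U|=3: {3,5,6}:2  {4,5,6}:1
  |U|=4: {3,4,5,6}:3
  |U|=5: {2,3,4,5,6}:3
  start at 0(b): 3

3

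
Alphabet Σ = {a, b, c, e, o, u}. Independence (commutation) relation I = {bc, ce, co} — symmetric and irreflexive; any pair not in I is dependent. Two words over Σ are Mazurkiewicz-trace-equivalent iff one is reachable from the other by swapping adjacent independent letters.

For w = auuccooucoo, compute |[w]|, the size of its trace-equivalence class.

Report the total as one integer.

18

#0=a has no predecessor
#1=u depends on [0:a]
#2=u depends on [1:u]
#3=c depends on [2:u]
#4=c depends on [3:c]
#5=o depends on [2:u]
#6=o depends on [5:o]
#7=u depends on [4:c, 6:o]
#8=c depends on [7:u]
#9=o depends on [7:u]
#10=o depends on [9:o]
sources: [0:a]
N(rest) = Σ N(rest − s) over sources s of rest; N(one piece) = 1:
  size 1 → [8]=1  [10]=1
  size 2 → [8,10]=2  [9,10]=1
  size 3 → [8,9,10]=3
  size 4 → [7,8,9,10]=3
  size 5 → [4,7,8,9,10]=3  [6,7,8,9,10]=3
  size 6 → [3,4,7,8,9,10]=3  [4,6,7,8,9,10]=6  [5,6,7,8,9,10]=3
  size 7 → [3,4,6,7,8,9,10]=9  [4,5,6,7,8,9,10]=9
  size 8 → [3,4,5,6,7,8,9,10]=18
  size 9 → [2,3,4,5,6,7,8,9,10]=18
  first=0(a) contributes 18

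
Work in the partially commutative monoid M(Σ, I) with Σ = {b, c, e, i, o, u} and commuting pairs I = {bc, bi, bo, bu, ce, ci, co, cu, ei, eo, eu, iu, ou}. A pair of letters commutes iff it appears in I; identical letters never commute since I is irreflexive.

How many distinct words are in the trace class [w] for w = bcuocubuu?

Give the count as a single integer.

3780

0(b) covers ∅
1(c) covers ∅
2(u) covers ∅
3(o) covers ∅
4(c) covers 1:c
5(u) covers 2:u
6(b) covers 0:b
7(u) covers 5:u
8(u) covers 7:u
floor of heap: 0:b, 1:c, 2:u, 3:o
completions by unplaced set U, small U first (add the entries for U minus each lowest piece of U):
  |U|=1: {3}:1  {4}:1  {6}:1  {8}:1
  |U|=2: {0,6}:1  {1,4}:1  {3,4}:2  {3,6}:2  {3,8}:2  {4,6}:2  {4,8}:2  {6,8}:2  {7,8}:1
  |U|=3: {0,3,6}:3  {0,4,6}:3  {0,6,8}:3  {1,3,4}:3  {1,4,6}:3  {1,4,8}:3  {3,4,6}:6  {3,4,8}:6  {3,6,8}:6  {3,7,8}:3  {4,6,8}:6  {4,7,8}:3  {5,7,8}:1  {6,7,8}:3
  |U|=4: {0,1,4,6}:6  {0,3,4,6}:12  {0,3,6,8}:12  {0,4,6,8}:12  {0,6,7,8}:6  {1,3,4,6}:12  {1,3,4,8}:12  {1,4,6,8}:12  {1,4,7,8}:6  {2,5,7,8}:1  {3,4,6,8}:24  {3,4,7,8}:12  {3,5,7,8}:4  {3,6,7,8}:12  {4,5,7,8}:4  {4,6,7,8}:12  {5,6,7,8}:4
  |U|=5: {0,1,3,4,6}:30  {0,1,4,6,8}:30  {0,3,4,6,8}:60  {0,3,6,7,8}:30  {0,4,6,7,8}:30  {0,5,6,7,8}:10  {1,3,4,6,8}:60  {1,3,4,7,8}:30  {1,4,5,7,8}:10  {1,4,6,7,8}:30  {2,3,5,7,8}:5  {2,4,5,7,8}:5  {2,5,6,7,8}:5  {3,4,5,7,8}:20  {3,4,6,7,8}:60  {3,5,6,7,8}:20  {4,5,6,7,8}:20
  |U|=6: {0,1,3,4,6,8}:180  {0,1,4,6,7,8}:90  {0,2,5,6,7,8}:15  {0,3,4,6,7,8}:180  {0,3,5,6,7,8}:60  {0,4,5,6,7,8}:60  {1,2,4,5,7,8}:15  {1,3,4,5,7,8}:60  {1,3,4,6,7,8}:180  {1,4,5,6,7,8}:60  {2,3,4,5,7,8}:30  {2,3,5,6,7,8}:30  {2,4,5,6,7,8}:30  {3,4,5,6,7,8}:120
  |U|=7: {0,1,3,4,6,7,8}:630  {0,1,4,5,6,7,8}:210  {0,2,3,5,6,7,8}:105  {0,2,4,5,6,7,8}:105  {0,3,4,5,6,7,8}:420  {1,2,3,4,5,7,8}:105  {1,2,4,5,6,7,8}:105  {1,3,4,5,6,7,8}:420  {2,3,4,5,6,7,8}:210
  start at 0(b): 840
  start at 1(c): 840
  start at 2(u): 1680
  start at 3(o): 420
sum over floor = 3780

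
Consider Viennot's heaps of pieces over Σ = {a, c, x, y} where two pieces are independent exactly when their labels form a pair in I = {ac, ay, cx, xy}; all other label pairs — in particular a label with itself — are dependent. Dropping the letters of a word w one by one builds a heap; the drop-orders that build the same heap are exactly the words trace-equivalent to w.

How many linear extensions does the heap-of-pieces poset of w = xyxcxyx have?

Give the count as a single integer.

35

piece 0:x — minimal
piece 1:y — minimal
piece 2:x rests on {0:x}
piece 3:c rests on {1:y}
piece 4:x rests on {2:x}
piece 5:y rests on {3:c}
piece 6:x rests on {4:x}
minimal pieces: {0:x, 1:y}
ways to finish when only these pieces remain (= sum over removing one remaining piece with nothing left below it):
  1 left: {5}→1  {6}→1
  2 left: {3,5}→1  {4,6}→1  {5,6}→2
  3 left: {1,3,5}→1  {2,4,6}→1  {3,5,6}→3  {4,5,6}→3
  4 left: {0,2,4,6}→1  {1,3,5,6}→4  {2,4,5,6}→4  {3,4,5,6}→6
  5 left: {0,2,4,5,6}→5  {1,3,4,5,6}→10  {2,3,4,5,6}→10
  placing 0:x first → 20 extensions
  placing 1:y first → 15 extensions
total linear extensions = 35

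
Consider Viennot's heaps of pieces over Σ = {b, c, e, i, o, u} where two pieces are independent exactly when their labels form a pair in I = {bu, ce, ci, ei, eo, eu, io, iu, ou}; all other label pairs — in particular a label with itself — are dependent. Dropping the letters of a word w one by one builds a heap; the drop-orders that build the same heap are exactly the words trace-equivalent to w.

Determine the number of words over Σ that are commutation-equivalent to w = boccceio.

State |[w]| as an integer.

42

0(b) covers ∅
1(o) covers 0:b
2(c) covers 1:o
3(c) covers 2:c
4(c) covers 3:c
5(e) covers 0:b
6(i) covers 0:b
7(o) covers 4:c
floor of heap: 0:b
completions by unplaced set U, small U first (add the entries for U minus each lowest piece of U):
  |U|=1: {5}:1  {6}:1  {7}:1
  |U|=2: {4,7}:1  {5,6}:2  {5,7}:2  {6,7}:2
  |U|=3: {3,4,7}:1  {4,5,7}:3  {4,6,7}:3  {5,6,7}:6
  |U|=4: {2,3,4,7}:1  {3,4,5,7}:4  {3,4,6,7}:4  {4,5,6,7}:12
  |U|=5: {1,2,3,4,7}:1  {2,3,4,5,7}:5  {2,3,4,6,7}:5  {3,4,5,6,7}:20
  |U|=6: {1,2,3,4,5,7}:6  {1,2,3,4,6,7}:6  {2,3,4,5,6,7}:30
  start at 0(b): 42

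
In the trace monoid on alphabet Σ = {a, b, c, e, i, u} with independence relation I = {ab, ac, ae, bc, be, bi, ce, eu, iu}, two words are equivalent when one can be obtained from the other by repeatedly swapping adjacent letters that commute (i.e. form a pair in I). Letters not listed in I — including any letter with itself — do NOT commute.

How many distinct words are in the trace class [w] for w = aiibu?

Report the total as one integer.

9

#0=a has no predecessor
#1=i depends on [0:a]
#2=i depends on [1:i]
#3=b has no predecessor
#4=u depends on [0:a, 3:b]
sources: [0:a, 3:b]
N(rest) = Σ N(rest − s) over sources s of rest; N(one piece) = 1:
  size 1 → [2]=1  [4]=1
  size 2 → [1,2]=1  [2,4]=2  [3,4]=1
  size 3 → [1,2,4]=3  [2,3,4]=3
  first=0(a) contributes 6
  first=3(b) contributes 3
|[w]| = 9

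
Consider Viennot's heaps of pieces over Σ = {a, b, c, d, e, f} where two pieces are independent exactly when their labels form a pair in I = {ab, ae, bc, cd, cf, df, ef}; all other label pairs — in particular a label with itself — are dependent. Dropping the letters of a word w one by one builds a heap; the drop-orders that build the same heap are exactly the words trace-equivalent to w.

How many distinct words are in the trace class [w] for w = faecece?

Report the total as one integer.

3

piece 0:f — minimal
piece 1:a rests on {0:f}
piece 2:e — minimal
piece 3:c rests on {1:a, 2:e}
piece 4:e rests on {3:c}
piece 5:c rests on {4:e}
piece 6:e rests on {5:c}
minimal pieces: {0:f, 2:e}
ways to finish when only these pieces remain (= sum over removing one remaining piece with nothing left below it):
  1 left: {6}→1
  2 left: {5,6}→1
  3 left: {4,5,6}→1
  4 left: {3,4,5,6}→1
  5 left: {1,3,4,5,6}→1  {2,3,4,5,6}→1
  placing 0:f first → 2 extensions
  placing 2:e first → 1 extensions
total linear extensions = 3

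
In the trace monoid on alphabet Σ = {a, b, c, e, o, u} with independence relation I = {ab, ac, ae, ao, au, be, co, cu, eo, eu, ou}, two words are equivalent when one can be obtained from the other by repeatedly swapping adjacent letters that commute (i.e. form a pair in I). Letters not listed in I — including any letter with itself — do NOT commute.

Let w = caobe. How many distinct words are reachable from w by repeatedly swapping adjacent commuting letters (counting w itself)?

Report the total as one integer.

25

drop 0:c onto floor
drop 1:a onto floor
drop 2:o onto floor
drop 3:b onto {0:c, 2:o}
drop 4:e onto {0:c}
ground layer = {0:c, 1:a, 2:o}
drop-orders for the pieces not yet dropped (sum over which currently-grounded one goes next):
  1 to go: {1} 1  {3} 1  {4} 1
  2 to go: {1,3} 2  {1,4} 2  {2,3} 1  {3,4} 2
  3 to go: {0,3,4} 2  {1,2,3} 3  {1,3,4} 6  {2,3,4} 3
  if 0:c drops first: 12 orders
  if 1:a drops first: 5 orders
  if 2:o drops first: 8 orders
heap linearizations: 25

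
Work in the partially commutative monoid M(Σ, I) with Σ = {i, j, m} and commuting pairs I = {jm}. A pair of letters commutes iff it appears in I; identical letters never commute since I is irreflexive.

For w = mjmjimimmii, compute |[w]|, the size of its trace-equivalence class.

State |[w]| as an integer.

piece 0:m — minimal
piece 1:j — minimal
piece 2:m rests on {0:m}
piece 3:j rests on {1:j}
piece 4:i rests on {2:m, 3:j}
piece 5:m rests on {4:i}
piece 6:i rests on {5:m}
piece 7:m rests on {6:i}
piece 8:m rests on {7:m}
piece 9:i rests on {8:m}
piece 10:i rests on {9:i}
minimal pieces: {0:m, 1:j}
ways to finish when only these pieces remain (= sum over removing one remaining piece with nothing left below it):
  1 left: {10}→1
  2 left: {9,10}→1
  3 left: {8,9,10}→1
  4 left: {7,8,9,10}→1
  5 left: {6,7,8,9,10}→1
  6 left: {5,6,7,8,9,10}→1
  7 left: {4,5,6,7,8,9,10}→1
  8 left: {2,4,5,6,7,8,9,10}→1  {3,4,5,6,7,8,9,10}→1
  9 left: {0,2,4,5,6,7,8,9,10}→1  {1,3,4,5,6,7,8,9,10}→1  {2,3,4,5,6,7,8,9,10}→2
  placing 0:m first → 3 extensions
  placing 1:j first → 3 extensions
total linear extensions = 6

6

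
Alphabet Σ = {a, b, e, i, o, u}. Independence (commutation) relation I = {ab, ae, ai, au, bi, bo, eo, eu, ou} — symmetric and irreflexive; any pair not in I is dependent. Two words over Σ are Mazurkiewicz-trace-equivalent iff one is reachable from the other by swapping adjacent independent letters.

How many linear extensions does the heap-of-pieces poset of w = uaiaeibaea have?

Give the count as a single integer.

420

piece 0:u — minimal
piece 1:a — minimal
piece 2:i rests on {0:u}
piece 3:a rests on {1:a}
piece 4:e rests on {2:i}
piece 5:i rests on {4:e}
piece 6:b rests on {4:e}
piece 7:a rests on {3:a}
piece 8:e rests on {5:i, 6:b}
piece 9:a rests on {7:a}
minimal pieces: {0:u, 1:a}
ways to finish when only these pieces remain (= sum over removing one remaining piece with nothing left below it):
  1 left: {8}→1  {9}→1
  2 left: {5,8}→1  {6,8}→1  {7,9}→1  {8,9}→2
  3 left: {3,7,9}→1  {5,6,8}→2  {5,8,9}→3  {6,8,9}→3  {7,8,9}→3
  4 left: {1,3,7,9}→1  {3,7,8,9}→4  {4,5,6,8}→2  {5,6,8,9}→8  {5,7,8,9}→6  {6,7,8,9}→6
  5 left: {1,3,7,8,9}→5  {2,4,5,6,8}→2  {3,5,7,8,9}→10  {3,6,7,8,9}→10  {4,5,6,8,9}→10  {5,6,7,8,9}→20
  6 left: {0,2,4,5,6,8}→2  {1,3,5,7,8,9}→15  {1,3,6,7,8,9}→15  {2,4,5,6,8,9}→12  {3,5,6,7,8,9}→40  {4,5,6,7,8,9}→30
  7 left: {0,2,4,5,6,8,9}→14  {1,3,5,6,7,8,9}→70  {2,4,5,6,7,8,9}→42  {3,4,5,6,7,8,9}→70
  8 left: {0,2,4,5,6,7,8,9}→56  {1,3,4,5,6,7,8,9}→140  {2,3,4,5,6,7,8,9}→112
  placing 0:u first → 252 extensions
  placing 1:a first → 168 extensions
total linear extensions = 420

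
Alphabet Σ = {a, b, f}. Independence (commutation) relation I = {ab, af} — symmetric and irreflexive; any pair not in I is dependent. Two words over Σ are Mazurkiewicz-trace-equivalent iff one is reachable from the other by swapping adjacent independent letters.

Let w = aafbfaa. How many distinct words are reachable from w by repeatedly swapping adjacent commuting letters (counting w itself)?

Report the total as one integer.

35

piece 0:a — minimal
piece 1:a rests on {0:a}
piece 2:f — minimal
piece 3:b rests on {2:f}
piece 4:f rests on {3:b}
piece 5:a rests on {1:a}
piece 6:a rests on {5:a}
minimal pieces: {0:a, 2:f}
ways to finish when only these pieces remain (= sum over removing one remaining piece with nothing left below it):
  1 left: {4}→1  {6}→1
  2 left: {3,4}→1  {4,6}→2  {5,6}→1
  3 left: {1,5,6}→1  {2,3,4}→1  {3,4,6}→3  {4,5,6}→3
  4 left: {0,1,5,6}→1  {1,4,5,6}→4  {2,3,4,6}→4  {3,4,5,6}→6
  5 left: {0,1,4,5,6}→5  {1,3,4,5,6}→10  {2,3,4,5,6}→10
  placing 0:a first → 20 extensions
  placing 2:f first → 15 extensions
total linear extensions = 35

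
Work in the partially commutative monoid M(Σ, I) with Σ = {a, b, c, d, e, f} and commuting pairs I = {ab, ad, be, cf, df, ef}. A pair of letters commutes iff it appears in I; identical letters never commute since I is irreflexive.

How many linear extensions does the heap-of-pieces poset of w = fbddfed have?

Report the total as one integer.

5

drop 0:f onto floor
drop 1:b onto {0:f}
drop 2:d onto {1:b}
drop 3:d onto {2:d}
drop 4:f onto {1:b}
drop 5:e onto {3:d}
drop 6:d onto {5:e}
ground layer = {0:f}
drop-orders for the pieces not yet dropped (sum over which currently-grounded one goes next):
  1 to go: {4} 1  {6} 1
  2 to go: {4,6} 2  {5,6} 1
  3 to go: {3,5,6} 1  {4,5,6} 3
  4 to go: {2,3,5,6} 1  {3,4,5,6} 4
  5 to go: {2,3,4,5,6} 5
  if 0:f drops first: 5 orders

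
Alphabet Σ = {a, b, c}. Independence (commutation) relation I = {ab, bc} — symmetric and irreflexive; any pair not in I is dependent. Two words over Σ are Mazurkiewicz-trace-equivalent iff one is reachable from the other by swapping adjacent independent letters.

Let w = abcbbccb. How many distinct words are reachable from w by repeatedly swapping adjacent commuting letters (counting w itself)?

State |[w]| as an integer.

0(a) covers ∅
1(b) covers ∅
2(c) covers 0:a
3(b) covers 1:b
4(b) covers 3:b
5(c) covers 2:c
6(c) covers 5:c
7(b) covers 4:b
floor of heap: 0:a, 1:b
completions by unplaced set U, small U first (add the entries for U minus each lowest piece of U):
  |U|=1: {6}:1  {7}:1
  |U|=2: {4,7}:1  {5,6}:1  {6,7}:2
  |U|=3: {2,5,6}:1  {3,4,7}:1  {4,6,7}:3  {5,6,7}:3
  |U|=4: {0,2,5,6}:1  {1,3,4,7}:1  {2,5,6,7}:4  {3,4,6,7}:4  {4,5,6,7}:6
  |U|=5: {0,2,5,6,7}:5  {1,3,4,6,7}:5  {2,4,5,6,7}:10  {3,4,5,6,7}:10
  |U|=6: {0,2,4,5,6,7}:15  {1,3,4,5,6,7}:15  {2,3,4,5,6,7}:20
  start at 0(a): 35
  start at 1(b): 35
sum over floor = 70

70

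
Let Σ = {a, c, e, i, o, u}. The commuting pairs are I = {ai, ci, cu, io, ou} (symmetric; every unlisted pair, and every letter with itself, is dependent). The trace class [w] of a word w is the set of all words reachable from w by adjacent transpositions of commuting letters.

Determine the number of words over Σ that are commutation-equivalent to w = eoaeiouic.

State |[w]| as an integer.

0(e) covers ∅
1(o) covers 0:e
2(a) covers 1:o
3(e) covers 2:a
4(i) covers 3:e
5(o) covers 3:e
6(u) covers 4:i
7(i) covers 6:u
8(c) covers 5:o
floor of heap: 0:e
completions by unplaced set U, small U first (add the entries for U minus each lowest piece of U):
  |U|=1: {7}:1  {8}:1
  |U|=2: {5,8}:1  {6,7}:1  {7,8}:2
  |U|=3: {4,6,7}:1  {5,7,8}:3  {6,7,8}:3
  |U|=4: {4,6,7,8}:4  {5,6,7,8}:6
  |U|=5: {4,5,6,7,8}:10
  |U|=6: {3,4,5,6,7,8}:10
  |U|=7: {2,3,4,5,6,7,8}:10
  start at 0(e): 10

10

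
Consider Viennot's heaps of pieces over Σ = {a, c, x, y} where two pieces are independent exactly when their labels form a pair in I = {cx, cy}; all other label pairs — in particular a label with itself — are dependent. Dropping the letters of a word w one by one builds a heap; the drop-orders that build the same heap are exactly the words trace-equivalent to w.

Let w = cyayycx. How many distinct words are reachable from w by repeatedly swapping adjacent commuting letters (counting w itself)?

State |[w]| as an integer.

0(c) covers ∅
1(y) covers ∅
2(a) covers 0:c, 1:y
3(y) covers 2:a
4(y) covers 3:y
5(c) covers 2:a
6(x) covers 4:y
floor of heap: 0:c, 1:y
completions by unplaced set U, small U first (add the entries for U minus each lowest piece of U):
  |U|=1: {5}:1  {6}:1
  |U|=2: {4,6}:1  {5,6}:2
  |U|=3: {3,4,6}:1  {4,5,6}:3
  |U|=4: {3,4,5,6}:4
  |U|=5: {2,3,4,5,6}:4
  start at 0(c): 4
  start at 1(y): 4
sum over floor = 8

8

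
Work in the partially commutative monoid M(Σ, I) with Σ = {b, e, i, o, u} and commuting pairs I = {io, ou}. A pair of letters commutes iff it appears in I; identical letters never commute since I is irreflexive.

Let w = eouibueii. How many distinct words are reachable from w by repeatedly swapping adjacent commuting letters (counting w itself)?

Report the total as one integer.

3

#0=e has no predecessor
#1=o depends on [0:e]
#2=u depends on [0:e]
#3=i depends on [2:u]
#4=b depends on [1:o, 3:i]
#5=u depends on [4:b]
#6=e depends on [5:u]
#7=i depends on [6:e]
#8=i depends on [7:i]
sources: [0:e]
N(rest) = Σ N(rest − s) over sources s of rest; N(one piece) = 1:
  size 1 → [8]=1
  size 2 → [7,8]=1
  size 3 → [6,7,8]=1
  size 4 → [5,6,7,8]=1
  size 5 → [4,5,6,7,8]=1
  size 6 → [1,4,5,6,7,8]=1  [3,4,5,6,7,8]=1
  size 7 → [1,3,4,5,6,7,8]=2  [2,3,4,5,6,7,8]=1
  first=0(e) contributes 3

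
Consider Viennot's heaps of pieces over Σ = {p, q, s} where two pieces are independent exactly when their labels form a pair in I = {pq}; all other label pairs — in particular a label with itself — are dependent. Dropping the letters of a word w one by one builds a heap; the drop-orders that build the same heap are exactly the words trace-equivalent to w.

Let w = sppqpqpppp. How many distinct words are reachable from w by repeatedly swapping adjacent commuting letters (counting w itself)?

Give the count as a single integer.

0(s) covers ∅
1(p) covers 0:s
2(p) covers 1:p
3(q) covers 0:s
4(p) covers 2:p
5(q) covers 3:q
6(p) covers 4:p
7(p) covers 6:p
8(p) covers 7:p
9(p) covers 8:p
floor of heap: 0:s
completions by unplaced set U, small U first (add the entries for U minus each lowest piece of U):
  |U|=1: {5}:1  {9}:1
  |U|=2: {3,5}:1  {5,9}:2  {8,9}:1
  |U|=3: {3,5,9}:3  {5,8,9}:3  {7,8,9}:1
  |U|=4: {3,5,8,9}:6  {5,7,8,9}:4  {6,7,8,9}:1
  |U|=5: {3,5,7,8,9}:10  {4,6,7,8,9}:1  {5,6,7,8,9}:5
  |U|=6: {2,4,6,7,8,9}:1  {3,5,6,7,8,9}:15  {4,5,6,7,8,9}:6
  |U|=7: {1,2,4,6,7,8,9}:1  {2,4,5,6,7,8,9}:7  {3,4,5,6,7,8,9}:21
  |U|=8: {1,2,4,5,6,7,8,9}:8  {2,3,4,5,6,7,8,9}:28
  start at 0(s): 36

36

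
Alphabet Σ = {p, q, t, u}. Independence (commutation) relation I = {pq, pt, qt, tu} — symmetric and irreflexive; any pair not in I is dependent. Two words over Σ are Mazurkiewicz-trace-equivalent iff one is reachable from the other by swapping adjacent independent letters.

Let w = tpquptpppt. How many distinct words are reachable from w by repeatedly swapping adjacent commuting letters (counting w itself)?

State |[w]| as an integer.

240

#0=t has no predecessor
#1=p has no predecessor
#2=q has no predecessor
#3=u depends on [1:p, 2:q]
#4=p depends on [3:u]
#5=t depends on [0:t]
#6=p depends on [4:p]
#7=p depends on [6:p]
#8=p depends on [7:p]
#9=t depends on [5:t]
sources: [0:t, 1:p, 2:q]
N(rest) = Σ N(rest − s) over sources s of rest; N(one piece) = 1:
  size 1 → [8]=1  [9]=1
  size 2 → [5,9]=1  [7,8]=1  [8,9]=2
  size 3 → [0,5,9]=1  [5,8,9]=3  [6,7,8]=1  [7,8,9]=3
  size 4 → [0,5,8,9]=4  [4,6,7,8]=1  [5,7,8,9]=6  [6,7,8,9]=4
  size 5 → [0,5,7,8,9]=10  [3,4,6,7,8]=1  [4,6,7,8,9]=5  [5,6,7,8,9]=10
  size 6 → [0,5,6,7,8,9]=20  [1,3,4,6,7,8]=1  [2,3,4,6,7,8]=1  [3,4,6,7,8,9]=6  [4,5,6,7,8,9]=15
  size 7 → [0,4,5,6,7,8,9]=35  [1,2,3,4,6,7,8]=2  [1,3,4,6,7,8,9]=7  [2,3,4,6,7,8,9]=7  [3,4,5,6,7,8,9]=21
  size 8 → [0,3,4,5,6,7,8,9]=56  [1,2,3,4,6,7,8,9]=16  [1,3,4,5,6,7,8,9]=28  [2,3,4,5,6,7,8,9]=28
  first=0(t) contributes 72
  first=1(p) contributes 84
  first=2(q) contributes 84
|[w]| = 240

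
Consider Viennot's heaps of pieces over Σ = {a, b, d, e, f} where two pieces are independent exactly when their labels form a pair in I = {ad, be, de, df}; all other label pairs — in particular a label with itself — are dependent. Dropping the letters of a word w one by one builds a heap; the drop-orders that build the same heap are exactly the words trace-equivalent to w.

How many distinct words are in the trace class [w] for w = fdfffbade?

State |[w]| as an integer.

15

#0=f has no predecessor
#1=d has no predecessor
#2=f depends on [0:f]
#3=f depends on [2:f]
#4=f depends on [3:f]
#5=b depends on [1:d, 4:f]
#6=a depends on [5:b]
#7=d depends on [5:b]
#8=e depends on [6:a]
sources: [0:f, 1:d]
N(rest) = Σ N(rest − s) over sources s of rest; N(one piece) = 1:
  size 1 → [7]=1  [8]=1
  size 2 → [6,8]=1  [7,8]=2
  size 3 → [6,7,8]=3
  size 4 → [5,6,7,8]=3
  size 5 → [1,5,6,7,8]=3  [4,5,6,7,8]=3
  size 6 → [1,4,5,6,7,8]=6  [3,4,5,6,7,8]=3
  size 7 → [1,3,4,5,6,7,8]=9  [2,3,4,5,6,7,8]=3
  first=0(f) contributes 12
  first=1(d) contributes 3
|[w]| = 15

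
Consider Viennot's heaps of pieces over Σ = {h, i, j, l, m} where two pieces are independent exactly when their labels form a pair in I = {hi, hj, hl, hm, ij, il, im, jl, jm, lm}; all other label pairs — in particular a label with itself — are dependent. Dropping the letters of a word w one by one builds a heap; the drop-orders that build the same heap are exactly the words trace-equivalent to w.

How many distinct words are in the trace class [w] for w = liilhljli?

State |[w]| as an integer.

drop 0:l onto floor
drop 1:i onto floor
drop 2:i onto {1:i}
drop 3:l onto {0:l}
drop 4:h onto floor
drop 5:l onto {3:l}
drop 6:j onto floor
drop 7:l onto {5:l}
drop 8:i onto {2:i}
ground layer = {0:l, 1:i, 4:h, 6:j}
drop-orders for the pieces not yet dropped (sum over which currently-grounded one goes next):
  1 to go: {4} 1  {6} 1  {7} 1  {8} 1
  2 to go: {2,8} 1  {4,6} 2  {4,7} 2  {4,8} 2  {5,7} 1  {6,7} 2  {6,8} 2  {7,8} 2
  3 to go: {1,2,8} 1  {2,4,8} 3  {2,6,8} 3  {2,7,8} 3  {3,5,7} 1  {4,5,7} 3  {4,6,7} 6  {4,6,8} 6  {4,7,8} 6  {5,6,7} 3  {5,7,8} 3  {6,7,8} 6
  4 to go: {0,3,5,7} 1  {1,2,4,8} 4  {1,2,6,8} 4  {1,2,7,8} 4  {2,4,6,8} 12  {2,4,7,8} 12  {2,5,7,8} 6  {2,6,7,8} 12  {3,4,5,7} 4  {3,5,6,7} 4  {3,5,7,8} 4  {4,5,6,7} 12  {4,5,7,8} 12  {4,6,7,8} 24  {5,6,7,8} 12
  5 to go: {0,3,4,5,7} 5  {0,3,5,6,7} 5  {0,3,5,7,8} 5  {1,2,4,6,8} 20  {1,2,4,7,8} 20  {1,2,5,7,8} 10  {1,2,6,7,8} 20  {2,3,5,7,8} 10  {2,4,5,7,8} 30  {2,4,6,7,8} 60  {2,5,6,7,8} 30  {3,4,5,6,7} 20  {3,4,5,7,8} 20  {3,5,6,7,8} 20  {4,5,6,7,8} 60
  6 to go: {0,2,3,5,7,8} 15  {0,3,4,5,6,7} 30  {0,3,4,5,7,8} 30  {0,3,5,6,7,8} 30  {1,2,3,5,7,8} 20  {1,2,4,5,7,8} 60  {1,2,4,6,7,8} 120  {1,2,5,6,7,8} 60  {2,3,4,5,7,8} 60  {2,3,5,6,7,8} 60  {2,4,5,6,7,8} 180  {3,4,5,6,7,8} 120
  7 to go: {0,1,2,3,5,7,8} 35  {0,2,3,4,5,7,8} 105  {0,2,3,5,6,7,8} 105  {0,3,4,5,6,7,8} 210  {1,2,3,4,5,7,8} 140  {1,2,3,5,6,7,8} 140  {1,2,4,5,6,7,8} 420  {2,3,4,5,6,7,8} 420
  if 0:l drops first: 1120 orders
  if 1:i drops first: 840 orders
  if 4:h drops first: 280 orders
  if 6:j drops first: 280 orders
heap linearizations: 2520

2520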